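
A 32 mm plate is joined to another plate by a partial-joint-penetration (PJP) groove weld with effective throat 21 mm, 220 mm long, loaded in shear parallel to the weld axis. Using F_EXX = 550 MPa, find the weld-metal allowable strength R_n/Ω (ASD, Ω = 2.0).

R_n/Ω ≈ 762 kN

Effective throat (given) t_e = 21 mm.
A_we = 21 × 220 = 4620 mm².
F_nw = 0.6 F_EXX = 330 MPa.
R_n/Ω = (330 × 4620) / 2.0 × 10⁻³ = 762.3 kN.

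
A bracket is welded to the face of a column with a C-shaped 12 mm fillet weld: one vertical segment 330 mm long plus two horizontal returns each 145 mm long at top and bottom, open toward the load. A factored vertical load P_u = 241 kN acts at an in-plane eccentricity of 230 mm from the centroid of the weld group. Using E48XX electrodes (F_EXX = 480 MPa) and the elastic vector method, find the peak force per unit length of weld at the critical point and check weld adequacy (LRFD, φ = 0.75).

f_max ≈ 1170 N/mm; adequate

Total weld length L_w = 620 mm. Treat welds as unit-width lines.
Centroid: x̄ = 2×145×72.5 / 620 = 33.91 mm from the vertical weld.
Polar moment about centroid: J = I_x + I_y = [330³/12 + 2×145×165²] + [330×33.91² + 2(145³/12 + 145×38.59²)] = 12210000 mm³.
Direct shear f_v = P/L_w = 241×10³ / 620 = 388.7 N/mm (vertical).
Torsion M = P·e = 241×10³ × 230 = 55430000 N·mm.
Critical point at (x, y) = (111.1, 165) from centroid. f_tx = M·y/J = 749.1 N/mm; f_ty = M·x/J = 504.3 N/mm.
Resultant f_max = √[f_tx² + (f_v + f_ty)²] = √[749.1² + (388.7 + 504.3)²] = 1166 N/mm.
Capacity per unit length: φr_n = 0.75 × 0.6 × 480 × (0.707 × 12) = 1833 N/mm.
1166 ≤ 1833 → adequate.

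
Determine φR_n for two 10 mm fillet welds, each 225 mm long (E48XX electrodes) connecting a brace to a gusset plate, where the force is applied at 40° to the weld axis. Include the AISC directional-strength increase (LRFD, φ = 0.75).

E48XX → F_EXX = 480 MPa.
t_e = 0.707 × 10 = 7.07 mm; A_we = 7.07 × 450 = 3181 mm².
Directional factor: 1.0 + 0.5 sin^1.5(40°) = 1.258.
F_nw = 0.6 × 480 × 1.258 = 362.2 MPa.
φR_n = 0.75 × 362.2 × 3181 × 10⁻³ = 864.3 kN.

φR_n ≈ 864 kN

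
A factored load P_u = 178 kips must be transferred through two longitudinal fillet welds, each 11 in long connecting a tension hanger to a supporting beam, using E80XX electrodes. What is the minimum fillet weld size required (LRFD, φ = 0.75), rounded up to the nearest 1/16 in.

E80XX → F_EXX = 80 ksi.
Total weld length L = 22 in.
Required throat t_e = P_u / (φ × 0.6 F_EXX × L) = 178 / (0.75 × 0.6 × 80 × 22) = 0.2247 in.
Required leg w = t_e / 0.707 = 0.3179 in → use 3/8 in.

w = 3/8 in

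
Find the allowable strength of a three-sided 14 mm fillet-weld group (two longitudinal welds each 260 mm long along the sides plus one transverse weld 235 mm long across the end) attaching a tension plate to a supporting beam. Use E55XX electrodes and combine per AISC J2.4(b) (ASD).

R_n/Ω ≈ 1300 kN

E55XX → F_EXX = 550 MPa.
t_e = 0.707 × 14 = 9.898 mm.
R_nwl = 0.6 × 550 × 9.898 × 520 × 10⁻³ = 1698 kN (longitudinal, 2 welds).
R_nwt = 0.6 × 550 × 9.898 × 235 × 10⁻³ = 767.6 kN (transverse, base value).
(i) R_nwl + R_nwt = 2466 kN; (ii) 0.85 R_nwl + 1.5 R_nwt = 2595 kN.
R_n = max = 2595 kN [governs: (ii)]; R_n/Ω = 1298 kN.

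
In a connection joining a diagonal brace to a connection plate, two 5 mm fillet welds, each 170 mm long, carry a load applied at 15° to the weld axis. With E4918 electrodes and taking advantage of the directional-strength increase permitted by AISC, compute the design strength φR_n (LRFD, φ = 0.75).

φR_n ≈ 282 kN

E49XX → F_EXX = 490 MPa.
t_e = 0.707 × 5 = 3.535 mm; A_we = 3.535 × 340 = 1202 mm².
Directional factor: 1.0 + 0.5 sin^1.5(15°) = 1.066.
F_nw = 0.6 × 490 × 1.066 = 313.4 MPa.
φR_n = 0.75 × 313.4 × 1202 × 10⁻³ = 282.5 kN.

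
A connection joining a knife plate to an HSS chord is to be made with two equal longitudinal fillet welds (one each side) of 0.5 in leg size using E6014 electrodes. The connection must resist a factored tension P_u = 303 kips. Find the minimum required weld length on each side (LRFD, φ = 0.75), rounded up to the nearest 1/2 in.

E60XX → F_EXX = 60 ksi.
Throat t_e = 0.707 × 0.5 = 0.3535 in.
φr_n = 0.75 × 0.6 × 60 × 0.3535 = 9.544 kips/in.
L_req = P_u / φr_n = 303 / 9.544 = 31.75 in total.
Per side: 31.75 / 2 = 15.87 in.
Round up → use L = 16 in on each side.

L = 16 in on each side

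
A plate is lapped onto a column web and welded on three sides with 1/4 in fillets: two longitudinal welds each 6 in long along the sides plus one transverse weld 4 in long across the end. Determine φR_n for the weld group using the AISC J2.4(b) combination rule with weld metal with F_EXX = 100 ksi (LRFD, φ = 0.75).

φR_n ≈ 129 kip

t_e = 0.707 × 0.25 = 0.1767 in.
R_nwl = 0.6 × 100 × 0.1767 × 12 = 127.3 kip (longitudinal, 2 welds).
R_nwt = 0.6 × 100 × 0.1767 × 4 = 42.42 kip (transverse, base value).
(i) R_nwl + R_nwt = 169.7 kip; (ii) 0.85 R_nwl + 1.5 R_nwt = 171.8 kip.
R_n = max = 171.8 kip [governs: (ii)]; φR_n = 128.9 kip.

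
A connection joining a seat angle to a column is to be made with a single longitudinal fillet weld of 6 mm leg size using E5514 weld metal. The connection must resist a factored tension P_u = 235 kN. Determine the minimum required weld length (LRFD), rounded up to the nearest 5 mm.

E55XX → F_EXX = 550 MPa.
Throat t_e = 0.707 × 6 = 4.242 mm.
φr_n = 0.75 × 0.6 × 550 × 4.242 × 10⁻³ = 1.05 kN/mm.
L_req = P_u / φr_n = 235 / 1.05 = 223.8 mm total.
Round up → use L = 225 mm.

L = 225 mm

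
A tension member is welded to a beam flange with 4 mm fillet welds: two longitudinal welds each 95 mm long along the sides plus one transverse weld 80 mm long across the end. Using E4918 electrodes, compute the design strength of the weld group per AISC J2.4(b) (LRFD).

E49XX → F_EXX = 490 MPa.
t_e = 0.707 × 4 = 2.828 mm.
R_nwl = 0.6 × 490 × 2.828 × 190 × 10⁻³ = 158 kN (longitudinal, 2 welds).
R_nwt = 0.6 × 490 × 2.828 × 80 × 10⁻³ = 66.51 kN (transverse, base value).
(i) R_nwl + R_nwt = 224.5 kN; (ii) 0.85 R_nwl + 1.5 R_nwt = 234 kN.
R_n = max = 234 kN [governs: (ii)]; φR_n = 175.5 kN.

φR_n ≈ 176 kN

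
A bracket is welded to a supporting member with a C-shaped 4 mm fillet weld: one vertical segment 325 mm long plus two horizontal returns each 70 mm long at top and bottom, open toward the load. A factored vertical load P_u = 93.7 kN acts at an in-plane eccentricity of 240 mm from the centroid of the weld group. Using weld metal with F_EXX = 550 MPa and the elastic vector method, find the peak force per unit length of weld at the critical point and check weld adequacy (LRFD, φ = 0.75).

f_max ≈ 674 N/mm; adequate

Total weld length L_w = 465 mm. Treat welds as unit-width lines.
Centroid: x̄ = 2×70×35 / 465 = 10.54 mm from the vertical weld.
Polar moment about centroid: J = I_x + I_y = [325³/12 + 2×70×162.5²] + [325×10.54² + 2(70³/12 + 70×24.46²)] = 6735000 mm³.
Direct shear f_v = P/L_w = 93.7×10³ / 465 = 201.5 N/mm (vertical).
Torsion M = P·e = 93.7×10³ × 240 = 22488000 N·mm.
Critical point at (x, y) = (59.46, 162.5) from centroid. f_tx = M·y/J = 542.6 N/mm; f_ty = M·x/J = 198.6 N/mm.
Resultant f_max = √[f_tx² + (f_v + f_ty)²] = √[542.6² + (201.5 + 198.6)²] = 674.2 N/mm.
Capacity per unit length: φr_n = 0.75 × 0.6 × 550 × (0.707 × 4) = 699.9 N/mm.
674.2 ≤ 699.9 → adequate.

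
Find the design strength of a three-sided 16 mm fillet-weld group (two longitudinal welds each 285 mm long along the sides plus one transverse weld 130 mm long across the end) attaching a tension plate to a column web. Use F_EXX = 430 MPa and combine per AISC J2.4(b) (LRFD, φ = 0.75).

t_e = 0.707 × 16 = 11.31 mm.
R_nwl = 0.6 × 430 × 11.31 × 570 × 10⁻³ = 1664 kN (longitudinal, 2 welds).
R_nwt = 0.6 × 430 × 11.31 × 130 × 10⁻³ = 379.4 kN (transverse, base value).
(i) R_nwl + R_nwt = 2043 kN; (ii) 0.85 R_nwl + 1.5 R_nwt = 1983 kN.
R_n = max = 2043 kN [governs: (i)]; φR_n = 1532 kN.

φR_n ≈ 1530 kN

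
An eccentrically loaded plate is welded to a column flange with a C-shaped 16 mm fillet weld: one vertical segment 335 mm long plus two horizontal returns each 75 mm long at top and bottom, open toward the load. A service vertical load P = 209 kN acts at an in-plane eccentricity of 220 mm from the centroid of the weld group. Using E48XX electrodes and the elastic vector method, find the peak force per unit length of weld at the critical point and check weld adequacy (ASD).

f_max ≈ 1310 N/mm; adequate

E48XX → F_EXX = 480 MPa.
Total weld length L_w = 485 mm. Treat welds as unit-width lines.
Centroid: x̄ = 2×75×37.5 / 485 = 11.6 mm from the vertical weld.
Polar moment about centroid: J = I_x + I_y = [335³/12 + 2×75×167.5²] + [335×11.6² + 2(75³/12 + 75×25.9²)] = 7557000 mm³.
Direct shear f_v = P/L_w = 209×10³ / 485 = 430.9 N/mm (vertical).
Torsion M = P·e = 209×10³ × 220 = 45980000 N·mm.
Critical point at (x, y) = (63.4, 167.5) from centroid. f_tx = M·y/J = 1019 N/mm; f_ty = M·x/J = 385.7 N/mm.
Resultant f_max = √[f_tx² + (f_v + f_ty)²] = √[1019² + (430.9 + 385.7)²] = 1306 N/mm.
Capacity per unit length: r_n/Ω = (1/2.0) × 0.6 × 480 × (0.707 × 16) = 1629 N/mm.
1306 ≤ 1629 → adequate.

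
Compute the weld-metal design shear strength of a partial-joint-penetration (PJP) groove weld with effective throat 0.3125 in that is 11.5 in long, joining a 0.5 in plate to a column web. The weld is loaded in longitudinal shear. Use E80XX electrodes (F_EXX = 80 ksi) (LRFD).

Effective throat (given) t_e = 0.3125 in.
A_we = 0.3125 × 11.5 = 3.594 in².
F_nw = 0.6 F_EXX = 48 ksi.
φR_n = 0.75 × 48 × 3.594 = 129.4 kip.

φR_n ≈ 129 kip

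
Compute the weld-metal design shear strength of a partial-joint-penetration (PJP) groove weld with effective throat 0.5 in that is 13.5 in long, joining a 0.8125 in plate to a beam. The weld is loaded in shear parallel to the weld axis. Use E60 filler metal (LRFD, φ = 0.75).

E60XX → F_EXX = 60 ksi.
Effective throat (given) t_e = 0.5 in.
A_we = 0.5 × 13.5 = 6.75 in².
F_nw = 0.6 F_EXX = 36 ksi.
φR_n = 0.75 × 36 × 6.75 = 182.2 kip.

φR_n ≈ 182 kip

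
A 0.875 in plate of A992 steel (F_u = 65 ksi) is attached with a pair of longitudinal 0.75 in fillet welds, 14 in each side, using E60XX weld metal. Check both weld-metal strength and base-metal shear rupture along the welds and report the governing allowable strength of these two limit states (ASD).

R_n/Ω ≈ 267 kip (weld metal governs)

E60XX → F_EXX = 60 ksi.
t_e = 0.707 × 0.75 = 0.5302 in; L = 28 in.
Weld metal: R_n/Ω = (1/2.0) × 0.6 × 60 × 0.5302 × 28 = 267.2 kip.
Base metal (shear rupture): R_n/Ω = (1/2.0) × 0.6 × 65 × 0.875 × 28 = 477.8 kip.
Governing: weld metal.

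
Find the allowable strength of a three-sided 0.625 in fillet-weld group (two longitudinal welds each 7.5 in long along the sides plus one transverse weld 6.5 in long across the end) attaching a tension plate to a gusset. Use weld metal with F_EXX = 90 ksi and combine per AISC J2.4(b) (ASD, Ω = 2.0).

R_n/Ω ≈ 268 kips

t_e = 0.707 × 0.625 = 0.4419 in.
R_nwl = 0.6 × 90 × 0.4419 × 15 = 357.9 kips (longitudinal, 2 welds).
R_nwt = 0.6 × 90 × 0.4419 × 6.5 = 155.1 kips (transverse, base value).
(i) R_nwl + R_nwt = 513 kips; (ii) 0.85 R_nwl + 1.5 R_nwt = 536.9 kips.
R_n = max = 536.9 kips [governs: (ii)]; R_n/Ω = 268.4 kips.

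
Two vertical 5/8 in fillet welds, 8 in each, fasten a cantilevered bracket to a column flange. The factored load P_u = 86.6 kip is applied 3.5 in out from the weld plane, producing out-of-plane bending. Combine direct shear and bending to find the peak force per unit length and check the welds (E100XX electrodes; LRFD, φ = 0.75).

E100XX → F_EXX = 100 ksi.
L_w = 2 × 8 = 16 in; section modulus (unit throat) S = 2 × L²/6 = 21.33 in².
Direct shear f_v = P/L_w = 86.6/16 = 5.412 kip/in.
Moment M = P × e = 86.6 × 3.5 = 303.1 kip·in; bending f_b = M/S = 14.21 kip/in.
f_max = √(f_v² + f_b²) = √(5.412² + 14.21²) = 15.2 kip/in.
φr_n = 0.75 × 0.6 × 100 × (0.707 × 0.625) = 19.88 kip/in → adequate.

f_max ≈ 15.2 kip/in; adequate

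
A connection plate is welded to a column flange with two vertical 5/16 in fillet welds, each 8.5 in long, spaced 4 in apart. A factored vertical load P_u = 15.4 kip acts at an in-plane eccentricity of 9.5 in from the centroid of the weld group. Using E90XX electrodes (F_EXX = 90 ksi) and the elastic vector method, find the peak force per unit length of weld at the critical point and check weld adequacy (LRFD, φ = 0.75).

f_max ≈ 4.49 kip/in; adequate

Total weld length L_w = 17 in. Treat welds as unit-width lines.
Polar moment about centroid: J = 2[d³/12 + d(b/2)²] = 2[8.5³/12 + 8.5×2²] = 170.4 in³.
Direct shear f_v = P/L_w = 15.4 / 17 = 0.9059 kip/in (vertical).
Torsion M = P·e = 15.4 × 9.5 = 146.3 kip·in.
Critical point at (x, y) = (2, 4.25) from centroid. f_tx = M·y/J = 3.65 kip/in; f_ty = M·x/J = 1.718 kip/in.
Resultant f_max = √[f_tx² + (f_v + f_ty)²] = √[3.65² + (0.9059 + 1.718)²] = 4.495 kip/in.
Capacity per unit length: φr_n = 0.75 × 0.6 × 90 × (0.707 × 0.3125) = 8.948 kip/in.
4.495 ≤ 8.948 → adequate.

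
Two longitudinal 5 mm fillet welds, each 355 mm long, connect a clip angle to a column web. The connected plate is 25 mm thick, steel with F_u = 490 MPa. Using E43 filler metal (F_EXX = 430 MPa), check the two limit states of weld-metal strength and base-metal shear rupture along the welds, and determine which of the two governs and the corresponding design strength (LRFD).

t_e = 0.707 × 5 = 3.535 mm; L = 710 mm.
Weld metal: φR_n = 0.75 × 0.6 × 430 × 3.535 × 710 × 10⁻³ = 485.7 kN.
Base metal (shear rupture): φR_n = 0.75 × 0.6 × 490 × 25 × 710 × 10⁻³ = 3914 kN.
Governing: weld metal.

φR_n ≈ 486 kN (weld metal governs)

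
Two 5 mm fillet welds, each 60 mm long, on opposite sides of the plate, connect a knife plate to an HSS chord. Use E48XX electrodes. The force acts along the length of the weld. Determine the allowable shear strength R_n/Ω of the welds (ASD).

E48XX → F_EXX = 480 MPa.
Effective throat t_e = 0.707 × 5 = 3.535 mm.
Total length L = 120 mm; A_we = 3.535 × 120 = 424.2 mm².
F_nw = 0.6 F_EXX = 0.6 × 480 = 288 MPa.
R_n = 288 × 424.2 × 10⁻³ = 122.2 kN; R_n/Ω = 122.2/2.0 = 61.08 kN.

R_n/Ω ≈ 61.1 kN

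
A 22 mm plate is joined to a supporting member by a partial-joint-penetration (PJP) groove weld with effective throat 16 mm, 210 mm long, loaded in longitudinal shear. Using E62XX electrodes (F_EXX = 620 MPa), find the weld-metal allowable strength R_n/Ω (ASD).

R_n/Ω ≈ 625 kN

Effective throat (given) t_e = 16 mm.
A_we = 16 × 210 = 3360 mm².
F_nw = 0.6 F_EXX = 372 MPa.
R_n/Ω = (372 × 3360) / 2.0 × 10⁻³ = 625 kN.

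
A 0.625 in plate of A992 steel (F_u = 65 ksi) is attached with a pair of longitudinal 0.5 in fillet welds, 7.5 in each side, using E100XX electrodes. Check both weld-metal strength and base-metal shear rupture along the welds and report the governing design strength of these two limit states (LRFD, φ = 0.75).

E100XX → F_EXX = 100 ksi.
t_e = 0.707 × 0.5 = 0.3535 in; L = 15 in.
Weld metal: φR_n = 0.75 × 0.6 × 100 × 0.3535 × 15 = 238.6 kip.
Base metal (shear rupture): φR_n = 0.75 × 0.6 × 65 × 0.625 × 15 = 274.2 kip.
Governing: weld metal.

φR_n ≈ 239 kip (weld metal governs)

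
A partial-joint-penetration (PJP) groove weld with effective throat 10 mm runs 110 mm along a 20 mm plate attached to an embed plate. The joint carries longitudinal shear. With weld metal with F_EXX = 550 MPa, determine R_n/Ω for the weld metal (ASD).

R_n/Ω ≈ 182 kN

Effective throat (given) t_e = 10 mm.
A_we = 10 × 110 = 1100 mm².
F_nw = 0.6 F_EXX = 330 MPa.
R_n/Ω = (330 × 1100) / 2.0 × 10⁻³ = 181.5 kN.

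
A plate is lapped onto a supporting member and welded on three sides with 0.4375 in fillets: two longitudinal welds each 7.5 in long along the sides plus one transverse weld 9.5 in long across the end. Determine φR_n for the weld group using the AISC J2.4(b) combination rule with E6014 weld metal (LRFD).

φR_n ≈ 225 kip

E60XX → F_EXX = 60 ksi.
t_e = 0.707 × 0.4375 = 0.3093 in.
R_nwl = 0.6 × 60 × 0.3093 × 15 = 167 kip (longitudinal, 2 welds).
R_nwt = 0.6 × 60 × 0.3093 × 9.5 = 105.8 kip (transverse, base value).
(i) R_nwl + R_nwt = 272.8 kip; (ii) 0.85 R_nwl + 1.5 R_nwt = 300.7 kip.
R_n = max = 300.7 kip [governs: (ii)]; φR_n = 225.5 kip.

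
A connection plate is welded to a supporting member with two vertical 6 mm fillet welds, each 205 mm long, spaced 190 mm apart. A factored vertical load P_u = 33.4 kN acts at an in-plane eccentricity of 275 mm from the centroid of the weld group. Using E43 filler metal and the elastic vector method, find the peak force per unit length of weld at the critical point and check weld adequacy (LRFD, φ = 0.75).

f_max ≈ 311 N/mm; adequate

E43XX → F_EXX = 430 MPa.
Total weld length L_w = 410 mm. Treat welds as unit-width lines.
Polar moment about centroid: J = 2[d³/12 + d(b/2)²] = 2[205³/12 + 205×95²] = 5136000 mm³.
Direct shear f_v = P/L_w = 33.4×10³ / 410 = 81.46 N/mm (vertical).
Torsion M = P·e = 33.4×10³ × 275 = 9185000 N·mm.
Critical point at (x, y) = (95, 102.5) from centroid. f_tx = M·y/J = 183.3 N/mm; f_ty = M·x/J = 169.9 N/mm.
Resultant f_max = √[f_tx² + (f_v + f_ty)²] = √[183.3² + (81.46 + 169.9)²] = 311.1 N/mm.
Capacity per unit length: φr_n = 0.75 × 0.6 × 430 × (0.707 × 6) = 820.8 N/mm.
311.1 ≤ 820.8 → adequate.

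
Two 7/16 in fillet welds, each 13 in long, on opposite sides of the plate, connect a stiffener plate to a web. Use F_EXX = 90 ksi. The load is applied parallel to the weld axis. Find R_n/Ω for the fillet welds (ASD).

Effective throat t_e = 0.707 × 0.4375 = 0.3093 in.
Total length L = 26 in; A_we = 0.3093 × 26 = 8.042 in².
F_nw = 0.6 F_EXX = 0.6 × 90 = 54 ksi.
R_n = 54 × 8.042 = 434.3 kips; R_n/Ω = 434.3/2.0 = 217.1 kips.

R_n/Ω ≈ 217 kips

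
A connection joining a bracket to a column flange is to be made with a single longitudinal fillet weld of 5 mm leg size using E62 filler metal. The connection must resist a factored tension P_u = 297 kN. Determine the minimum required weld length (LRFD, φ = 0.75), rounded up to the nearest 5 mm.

L = 305 mm

E62XX → F_EXX = 620 MPa.
Throat t_e = 0.707 × 5 = 3.535 mm.
φr_n = 0.75 × 0.6 × 620 × 3.535 × 10⁻³ = 0.9863 kN/mm.
L_req = P_u / φr_n = 297 / 0.9863 = 301.1 mm total.
Round up → use L = 305 mm.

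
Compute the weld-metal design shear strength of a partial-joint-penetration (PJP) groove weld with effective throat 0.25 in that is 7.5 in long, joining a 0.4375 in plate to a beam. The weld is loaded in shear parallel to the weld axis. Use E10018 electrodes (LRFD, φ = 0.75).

φR_n ≈ 84.4 kip

E100XX → F_EXX = 100 ksi.
Effective throat (given) t_e = 0.25 in.
A_we = 0.25 × 7.5 = 1.875 in².
F_nw = 0.6 F_EXX = 60 ksi.
φR_n = 0.75 × 60 × 1.875 = 84.38 kip.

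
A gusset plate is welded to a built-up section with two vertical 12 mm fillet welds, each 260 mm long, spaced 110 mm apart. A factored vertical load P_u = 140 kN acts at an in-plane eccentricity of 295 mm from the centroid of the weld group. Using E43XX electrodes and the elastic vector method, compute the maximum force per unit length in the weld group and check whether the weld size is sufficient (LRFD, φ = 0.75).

E43XX → F_EXX = 430 MPa.
Total weld length L_w = 520 mm. Treat welds as unit-width lines.
Polar moment about centroid: J = 2[d³/12 + d(b/2)²] = 2[260³/12 + 260×55²] = 4502000 mm³.
Direct shear f_v = P/L_w = 140×10³ / 520 = 269.2 N/mm (vertical).
Torsion M = P·e = 140×10³ × 295 = 41300000 N·mm.
Critical point at (x, y) = (55, 130) from centroid. f_tx = M·y/J = 1192 N/mm; f_ty = M·x/J = 504.5 N/mm.
Resultant f_max = √[f_tx² + (f_v + f_ty)²] = √[1192² + (269.2 + 504.5)²] = 1422 N/mm.
Capacity per unit length: φr_n = 0.75 × 0.6 × 430 × (0.707 × 12) = 1642 N/mm.
1422 ≤ 1642 → adequate.

f_max ≈ 1420 N/mm; adequate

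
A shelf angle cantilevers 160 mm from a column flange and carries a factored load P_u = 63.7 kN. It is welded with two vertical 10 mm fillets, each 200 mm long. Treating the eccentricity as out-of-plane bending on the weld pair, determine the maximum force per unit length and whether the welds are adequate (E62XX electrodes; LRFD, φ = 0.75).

f_max ≈ 781 N/mm; adequate

E62XX → F_EXX = 620 MPa.
L_w = 2 × 200 = 400 mm; section modulus (unit throat) S = 2 × L²/6 = 13330 mm².
Direct shear f_v = P/L_w = 63.7×10³/400 = 159.2 N/mm.
Moment M = P × e = 63.7×10³ × 160 = 10192000 N·mm; bending f_b = M/S = 764.4 N/mm.
f_max = √(f_v² + f_b²) = √(159.2² + 764.4²) = 780.8 N/mm.
φr_n = 0.75 × 0.6 × 620 × (0.707 × 10) = 1973 N/mm → adequate.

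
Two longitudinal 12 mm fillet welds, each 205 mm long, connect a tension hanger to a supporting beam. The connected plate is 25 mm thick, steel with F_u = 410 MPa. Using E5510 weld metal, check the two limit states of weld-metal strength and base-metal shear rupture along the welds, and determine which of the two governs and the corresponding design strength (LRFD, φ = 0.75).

E55XX → F_EXX = 550 MPa.
t_e = 0.707 × 12 = 8.484 mm; L = 410 mm.
Weld metal: φR_n = 0.75 × 0.6 × 550 × 8.484 × 410 × 10⁻³ = 860.9 kN.
Base metal (shear rupture): φR_n = 0.75 × 0.6 × 410 × 25 × 410 × 10⁻³ = 1891 kN.
Governing: weld metal.

φR_n ≈ 861 kN (weld metal governs)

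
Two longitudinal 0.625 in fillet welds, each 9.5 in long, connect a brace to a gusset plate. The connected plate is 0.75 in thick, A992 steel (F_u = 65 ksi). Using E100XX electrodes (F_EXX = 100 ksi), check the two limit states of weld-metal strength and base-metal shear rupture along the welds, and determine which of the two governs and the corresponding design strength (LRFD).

φR_n ≈ 378 kip (weld metal governs)

t_e = 0.707 × 0.625 = 0.4419 in; L = 19 in.
Weld metal: φR_n = 0.75 × 0.6 × 100 × 0.4419 × 19 = 377.8 kip.
Base metal (shear rupture): φR_n = 0.75 × 0.6 × 65 × 0.75 × 19 = 416.8 kip.
Governing: weld metal.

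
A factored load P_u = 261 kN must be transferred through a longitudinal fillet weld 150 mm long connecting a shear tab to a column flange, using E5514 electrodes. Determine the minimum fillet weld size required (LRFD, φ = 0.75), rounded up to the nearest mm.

E55XX → F_EXX = 550 MPa.
Total weld length L = 150 mm.
Required throat t_e = P_u / (φ × 0.6 F_EXX × L) = 261 / (0.75 × 0.6 × 550 × 150 × 10⁻³) = 7.03 mm.
Required leg w = t_e / 0.707 = 9.944 mm → use 10 mm.

w = 10 mm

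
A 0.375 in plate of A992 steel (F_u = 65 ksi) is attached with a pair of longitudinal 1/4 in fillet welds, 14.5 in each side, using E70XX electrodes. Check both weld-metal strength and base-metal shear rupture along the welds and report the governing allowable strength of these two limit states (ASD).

E70XX → F_EXX = 70 ksi.
t_e = 0.707 × 0.25 = 0.1767 in; L = 29 in.
Weld metal: R_n/Ω = (1/2.0) × 0.6 × 70 × 0.1767 × 29 = 107.6 kip.
Base metal (shear rupture): R_n/Ω = (1/2.0) × 0.6 × 65 × 0.375 × 29 = 212.1 kip.
Governing: weld metal.

R_n/Ω ≈ 108 kip (weld metal governs)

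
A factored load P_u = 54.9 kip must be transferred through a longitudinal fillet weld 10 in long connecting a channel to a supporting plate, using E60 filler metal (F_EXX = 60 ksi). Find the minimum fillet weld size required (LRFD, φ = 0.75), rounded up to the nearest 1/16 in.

w = 5/16 in

Total weld length L = 10 in.
Required throat t_e = P_u / (φ × 0.6 F_EXX × L) = 54.9 / (0.75 × 0.6 × 60 × 10) = 0.2033 in.
Required leg w = t_e / 0.707 = 0.2876 in → use 5/16 in.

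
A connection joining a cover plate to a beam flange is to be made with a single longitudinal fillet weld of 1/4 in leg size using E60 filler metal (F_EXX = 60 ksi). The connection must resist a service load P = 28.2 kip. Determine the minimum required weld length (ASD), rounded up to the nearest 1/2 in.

Throat t_e = 0.707 × 0.25 = 0.1767 in.
r_n/Ω = (0.6 × 60 × 0.1767) / 2.0 = 3.181 kip/in.
L_req = P / (r_n/Ω) = 28.2 / 3.181 = 8.864 in total.
Round up → use L = 9 in.

L = 9 in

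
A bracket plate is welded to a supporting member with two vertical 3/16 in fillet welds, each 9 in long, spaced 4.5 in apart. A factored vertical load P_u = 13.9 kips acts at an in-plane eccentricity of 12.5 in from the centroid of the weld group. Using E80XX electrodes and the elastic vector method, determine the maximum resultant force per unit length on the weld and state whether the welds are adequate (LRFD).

E80XX → F_EXX = 80 ksi.
Total weld length L_w = 18 in. Treat welds as unit-width lines.
Polar moment about centroid: J = 2[d³/12 + d(b/2)²] = 2[9³/12 + 9×2.25²] = 212.6 in³.
Direct shear f_v = P/L_w = 13.9 / 18 = 0.7722 kip/in (vertical).
Torsion M = P·e = 13.9 × 12.5 = 173.75 kip·in.
Critical point at (x, y) = (2.25, 4.5) from centroid. f_tx = M·y/J = 3.677 kip/in; f_ty = M·x/J = 1.839 kip/in.
Resultant f_max = √[f_tx² + (f_v + f_ty)²] = √[3.677² + (0.7722 + 1.839)²] = 4.51 kip/in.
Capacity per unit length: φr_n = 0.75 × 0.6 × 80 × (0.707 × 0.1875) = 4.772 kip/in.
4.51 ≤ 4.772 → adequate.

f_max ≈ 4.51 kip/in; adequate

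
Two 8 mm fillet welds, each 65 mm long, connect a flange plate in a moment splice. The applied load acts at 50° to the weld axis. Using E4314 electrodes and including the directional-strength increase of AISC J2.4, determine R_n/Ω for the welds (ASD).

E43XX → F_EXX = 430 MPa.
t_e = 0.707 × 8 = 5.656 mm; A_we = 5.656 × 130 = 735.3 mm².
Directional factor: 1.0 + 0.5 sin^1.5(50°) = 1.335.
F_nw = 0.6 × 430 × 1.335 = 344.5 MPa.
R_n/Ω = (344.5 × 735.3) / 2.0 × 10⁻³ = 126.6 kN.

R_n/Ω ≈ 127 kN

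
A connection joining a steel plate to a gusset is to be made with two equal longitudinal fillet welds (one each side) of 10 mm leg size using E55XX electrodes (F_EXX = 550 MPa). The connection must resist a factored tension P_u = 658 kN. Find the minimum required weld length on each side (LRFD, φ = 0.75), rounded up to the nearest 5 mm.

L = 190 mm on each side

Throat t_e = 0.707 × 10 = 7.07 mm.
φr_n = 0.75 × 0.6 × 550 × 7.07 × 10⁻³ = 1.75 kN/mm.
L_req = P_u / φr_n = 658 / 1.75 = 376 mm total.
Per side: 376 / 2 = 188 mm.
Round up → use L = 190 mm on each side.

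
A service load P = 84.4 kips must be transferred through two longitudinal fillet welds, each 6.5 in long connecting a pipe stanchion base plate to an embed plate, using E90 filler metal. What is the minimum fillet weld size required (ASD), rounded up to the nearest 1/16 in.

E90XX → F_EXX = 90 ksi.
Total weld length L = 13 in.
Required throat t_e = P × Ω / (0.6 F_EXX × L) = 84.4 × 2.0 / (0.6 × 90 × 13) = 0.2405 in.
Required leg w = t_e / 0.707 = 0.3401 in → use 3/8 in.

w = 3/8 in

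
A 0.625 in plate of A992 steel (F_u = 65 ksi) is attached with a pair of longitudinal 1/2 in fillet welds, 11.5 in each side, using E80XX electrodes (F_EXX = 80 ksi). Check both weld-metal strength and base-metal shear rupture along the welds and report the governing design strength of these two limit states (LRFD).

t_e = 0.707 × 0.5 = 0.3535 in; L = 23 in.
Weld metal: φR_n = 0.75 × 0.6 × 80 × 0.3535 × 23 = 292.7 kip.
Base metal (shear rupture): φR_n = 0.75 × 0.6 × 65 × 0.625 × 23 = 420.5 kip.
Governing: weld metal.

φR_n ≈ 293 kip (weld metal governs)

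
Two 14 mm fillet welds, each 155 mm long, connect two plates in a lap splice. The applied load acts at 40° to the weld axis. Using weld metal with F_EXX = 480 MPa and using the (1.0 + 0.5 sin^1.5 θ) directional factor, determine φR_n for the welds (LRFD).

t_e = 0.707 × 14 = 9.898 mm; A_we = 9.898 × 310 = 3068 mm².
Directional factor: 1.0 + 0.5 sin^1.5(40°) = 1.258.
F_nw = 0.6 × 480 × 1.258 = 362.2 MPa.
φR_n = 0.75 × 362.2 × 3068 × 10⁻³ = 833.5 kN.

φR_n ≈ 834 kN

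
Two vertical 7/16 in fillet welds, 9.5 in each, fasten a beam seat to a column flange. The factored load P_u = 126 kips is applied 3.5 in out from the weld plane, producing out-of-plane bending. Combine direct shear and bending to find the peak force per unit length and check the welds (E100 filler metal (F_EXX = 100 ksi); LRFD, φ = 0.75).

f_max ≈ 16.1 kip/in; NOT adequate

L_w = 2 × 9.5 = 19 in; section modulus (unit throat) S = 2 × L²/6 = 30.08 in².
Direct shear f_v = P/L_w = 126/19 = 6.632 kip/in.
Moment M = P × e = 126 × 3.5 = 441 kip·in; bending f_b = M/S = 14.66 kip/in.
f_max = √(f_v² + f_b²) = √(6.632² + 14.66²) = 16.09 kip/in.
φr_n = 0.75 × 0.6 × 100 × (0.707 × 0.4375) = 13.92 kip/in → NOT adequate.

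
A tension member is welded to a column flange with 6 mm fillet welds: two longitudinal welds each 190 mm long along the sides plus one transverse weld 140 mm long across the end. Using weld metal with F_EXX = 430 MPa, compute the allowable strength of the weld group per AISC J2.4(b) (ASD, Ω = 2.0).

t_e = 0.707 × 6 = 4.242 mm.
R_nwl = 0.6 × 430 × 4.242 × 380 × 10⁻³ = 415.9 kN (longitudinal, 2 welds).
R_nwt = 0.6 × 430 × 4.242 × 140 × 10⁻³ = 153.2 kN (transverse, base value).
(i) R_nwl + R_nwt = 569.1 kN; (ii) 0.85 R_nwl + 1.5 R_nwt = 583.3 kN.
R_n = max = 583.3 kN [governs: (ii)]; R_n/Ω = 291.7 kN.

R_n/Ω ≈ 292 kN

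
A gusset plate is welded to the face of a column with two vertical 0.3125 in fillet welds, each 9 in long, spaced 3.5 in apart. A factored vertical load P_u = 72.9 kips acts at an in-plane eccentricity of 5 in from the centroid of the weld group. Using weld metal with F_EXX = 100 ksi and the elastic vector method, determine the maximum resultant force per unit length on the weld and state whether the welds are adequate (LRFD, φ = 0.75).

f_max ≈ 12 kip/in; NOT adequate

Total weld length L_w = 18 in. Treat welds as unit-width lines.
Polar moment about centroid: J = 2[d³/12 + d(b/2)²] = 2[9³/12 + 9×1.75²] = 176.6 in³.
Direct shear f_v = P/L_w = 72.9 / 18 = 4.05 kip/in (vertical).
Torsion M = P·e = 72.9 × 5 = 364.5 kip·in.
Critical point at (x, y) = (1.75, 4.5) from centroid. f_tx = M·y/J = 9.287 kip/in; f_ty = M·x/J = 3.611 kip/in.
Resultant f_max = √[f_tx² + (f_v + f_ty)²] = √[9.287² + (4.05 + 3.611)²] = 12.04 kip/in.
Capacity per unit length: φr_n = 0.75 × 0.6 × 100 × (0.707 × 0.3125) = 9.942 kip/in.
12.04 > 9.942 → NOT adequate.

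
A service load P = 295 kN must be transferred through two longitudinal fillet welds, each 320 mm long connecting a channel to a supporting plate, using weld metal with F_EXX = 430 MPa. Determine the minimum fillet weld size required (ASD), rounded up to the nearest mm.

w = 6 mm

Total weld length L = 640 mm.
Required throat t_e = P × Ω / (0.6 F_EXX × L) = 295 × 2.0 / (0.6 × 430 × 640 × 10⁻³) = 3.573 mm.
Required leg w = t_e / 0.707 = 5.054 mm → use 6 mm.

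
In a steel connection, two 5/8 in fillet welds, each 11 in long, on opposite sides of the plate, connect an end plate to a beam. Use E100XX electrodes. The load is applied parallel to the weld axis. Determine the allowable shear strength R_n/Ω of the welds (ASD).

R_n/Ω ≈ 292 kips

E100XX → F_EXX = 100 ksi.
Effective throat t_e = 0.707 × 0.625 = 0.4419 in.
Total length L = 22 in; A_we = 0.4419 × 22 = 9.721 in².
F_nw = 0.6 F_EXX = 0.6 × 100 = 60 ksi.
R_n = 60 × 9.721 = 583.3 kips; R_n/Ω = 583.3/2.0 = 291.6 kips.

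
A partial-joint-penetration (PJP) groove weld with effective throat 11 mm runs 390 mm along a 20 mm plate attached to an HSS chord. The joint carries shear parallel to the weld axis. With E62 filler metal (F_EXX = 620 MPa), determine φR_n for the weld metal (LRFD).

φR_n ≈ 1200 kN

Effective throat (given) t_e = 11 mm.
A_we = 11 × 390 = 4290 mm².
F_nw = 0.6 F_EXX = 372 MPa.
φR_n = 0.75 × 372 × 4290 × 10⁻³ = 1197 kN.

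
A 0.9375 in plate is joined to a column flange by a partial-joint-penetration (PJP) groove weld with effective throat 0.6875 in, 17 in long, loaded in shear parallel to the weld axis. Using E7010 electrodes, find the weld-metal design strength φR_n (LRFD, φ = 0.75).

E70XX → F_EXX = 70 ksi.
Effective throat (given) t_e = 0.6875 in.
A_we = 0.6875 × 17 = 11.69 in².
F_nw = 0.6 F_EXX = 42 ksi.
φR_n = 0.75 × 42 × 11.69 = 368.2 kip.

φR_n ≈ 368 kip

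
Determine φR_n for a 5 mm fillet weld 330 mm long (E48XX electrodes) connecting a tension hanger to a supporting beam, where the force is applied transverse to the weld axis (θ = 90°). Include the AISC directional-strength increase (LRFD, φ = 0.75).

φR_n ≈ 378 kN

E48XX → F_EXX = 480 MPa.
t_e = 0.707 × 5 = 3.535 mm; A_we = 3.535 × 330 = 1167 mm².
Directional factor: 1.0 + 0.5 sin^1.5(90°) = 1.5.
F_nw = 0.6 × 480 × 1.5 = 432 MPa.
φR_n = 0.75 × 432 × 1167 × 10⁻³ = 378 kN.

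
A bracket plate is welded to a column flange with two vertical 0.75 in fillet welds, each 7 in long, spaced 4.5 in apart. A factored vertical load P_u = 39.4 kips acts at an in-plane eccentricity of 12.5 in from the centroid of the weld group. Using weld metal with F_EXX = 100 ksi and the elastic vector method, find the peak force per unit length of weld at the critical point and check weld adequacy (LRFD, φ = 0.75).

f_max ≈ 17.7 kip/in; adequate

Total weld length L_w = 14 in. Treat welds as unit-width lines.
Polar moment about centroid: J = 2[d³/12 + d(b/2)²] = 2[7³/12 + 7×2.25²] = 128 in³.
Direct shear f_v = P/L_w = 39.4 / 14 = 2.814 kip/in (vertical).
Torsion M = P·e = 39.4 × 12.5 = 492.5 kip·in.
Critical point at (x, y) = (2.25, 3.5) from centroid. f_tx = M·y/J = 13.46 kip/in; f_ty = M·x/J = 8.654 kip/in.
Resultant f_max = √[f_tx² + (f_v + f_ty)²] = √[13.46² + (2.814 + 8.654)²] = 17.69 kip/in.
Capacity per unit length: φr_n = 0.75 × 0.6 × 100 × (0.707 × 0.75) = 23.86 kip/in.
17.69 ≤ 23.86 → adequate.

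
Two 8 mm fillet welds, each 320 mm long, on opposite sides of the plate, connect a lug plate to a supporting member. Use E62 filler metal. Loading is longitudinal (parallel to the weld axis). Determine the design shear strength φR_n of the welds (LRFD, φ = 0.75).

φR_n ≈ 1010 kN

E62XX → F_EXX = 620 MPa.
Effective throat t_e = 0.707 × 8 = 5.656 mm.
Total length L = 640 mm; A_we = 5.656 × 640 = 3620 mm².
F_nw = 0.6 F_EXX = 0.6 × 620 = 372 MPa.
φR_n = 0.75 × 372 × 3620 × 10⁻³ = 1010 kN.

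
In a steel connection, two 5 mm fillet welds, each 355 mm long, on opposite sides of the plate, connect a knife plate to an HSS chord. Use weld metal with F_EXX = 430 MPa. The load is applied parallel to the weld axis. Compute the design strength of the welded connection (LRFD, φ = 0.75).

φR_n ≈ 486 kN

Effective throat t_e = 0.707 × 5 = 3.535 mm.
Total length L = 710 mm; A_we = 3.535 × 710 = 2510 mm².
F_nw = 0.6 F_EXX = 0.6 × 430 = 258 MPa.
φR_n = 0.75 × 258 × 2510 × 10⁻³ = 485.7 kN.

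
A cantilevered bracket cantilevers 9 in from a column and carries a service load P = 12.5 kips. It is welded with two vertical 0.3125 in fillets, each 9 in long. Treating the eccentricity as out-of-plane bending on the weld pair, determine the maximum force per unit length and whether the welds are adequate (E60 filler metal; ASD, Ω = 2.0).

E60XX → F_EXX = 60 ksi.
L_w = 2 × 9 = 18 in; section modulus (unit throat) S = 2 × L²/6 = 27 in².
Direct shear f_v = P/L_w = 12.5/18 = 0.6944 kip/in.
Moment M = P × e = 12.5 × 9 = 112.5 kip·in; bending f_b = M/S = 4.167 kip/in.
f_max = √(f_v² + f_b²) = √(0.6944² + 4.167²) = 4.224 kip/in.
r_n/Ω = (1/2.0) × 0.6 × 60 × (0.707 × 0.3125) = 3.977 kip/in → NOT adequate.

f_max ≈ 4.22 kip/in; NOT adequate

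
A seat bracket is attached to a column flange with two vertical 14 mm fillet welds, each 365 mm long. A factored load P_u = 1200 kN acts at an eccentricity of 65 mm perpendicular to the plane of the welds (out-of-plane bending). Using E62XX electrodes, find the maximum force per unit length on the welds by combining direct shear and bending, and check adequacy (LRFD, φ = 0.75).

E62XX → F_EXX = 620 MPa.
L_w = 2 × 365 = 730 mm; section modulus (unit throat) S = 2 × L²/6 = 44410 mm².
Direct shear f_v = P/L_w = 1200×10³/730 = 1644 N/mm.
Moment M = P × e = 1200×10³ × 65 = 78000000 N·mm; bending f_b = M/S = 1756 N/mm.
f_max = √(f_v² + f_b²) = √(1644² + 1756²) = 2406 N/mm.
φr_n = 0.75 × 0.6 × 620 × (0.707 × 14) = 2762 N/mm → adequate.

f_max ≈ 2410 N/mm; adequate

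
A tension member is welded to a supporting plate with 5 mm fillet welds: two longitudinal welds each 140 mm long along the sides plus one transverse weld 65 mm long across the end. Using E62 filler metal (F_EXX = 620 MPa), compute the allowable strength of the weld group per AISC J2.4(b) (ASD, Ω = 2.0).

R_n/Ω ≈ 227 kN

t_e = 0.707 × 5 = 3.535 mm.
R_nwl = 0.6 × 620 × 3.535 × 280 × 10⁻³ = 368.2 kN (longitudinal, 2 welds).
R_nwt = 0.6 × 620 × 3.535 × 65 × 10⁻³ = 85.48 kN (transverse, base value).
(i) R_nwl + R_nwt = 453.7 kN; (ii) 0.85 R_nwl + 1.5 R_nwt = 441.2 kN.
R_n = max = 453.7 kN [governs: (i)]; R_n/Ω = 226.8 kN.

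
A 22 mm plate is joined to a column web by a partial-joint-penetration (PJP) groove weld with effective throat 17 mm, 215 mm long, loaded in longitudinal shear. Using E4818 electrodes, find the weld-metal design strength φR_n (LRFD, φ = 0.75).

E48XX → F_EXX = 480 MPa.
Effective throat (given) t_e = 17 mm.
A_we = 17 × 215 = 3655 mm².
F_nw = 0.6 F_EXX = 288 MPa.
φR_n = 0.75 × 288 × 3655 × 10⁻³ = 789.5 kN.

φR_n ≈ 789 kN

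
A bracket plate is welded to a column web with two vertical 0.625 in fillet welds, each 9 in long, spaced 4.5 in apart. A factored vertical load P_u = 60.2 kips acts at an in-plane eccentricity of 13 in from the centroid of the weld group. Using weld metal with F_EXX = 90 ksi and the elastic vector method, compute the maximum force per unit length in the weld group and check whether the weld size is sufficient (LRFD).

Total weld length L_w = 18 in. Treat welds as unit-width lines.
Polar moment about centroid: J = 2[d³/12 + d(b/2)²] = 2[9³/12 + 9×2.25²] = 212.6 in³.
Direct shear f_v = P/L_w = 60.2 / 18 = 3.344 kip/in (vertical).
Torsion M = P·e = 60.2 × 13 = 782.6 kip·in.
Critical point at (x, y) = (2.25, 4.5) from centroid. f_tx = M·y/J = 16.56 kip/in; f_ty = M·x/J = 8.281 kip/in.
Resultant f_max = √[f_tx² + (f_v + f_ty)²] = √[16.56² + (3.344 + 8.281)²] = 20.24 kip/in.
Capacity per unit length: φr_n = 0.75 × 0.6 × 90 × (0.707 × 0.625) = 17.9 kip/in.
20.24 > 17.9 → NOT adequate.

f_max ≈ 20.2 kip/in; NOT adequate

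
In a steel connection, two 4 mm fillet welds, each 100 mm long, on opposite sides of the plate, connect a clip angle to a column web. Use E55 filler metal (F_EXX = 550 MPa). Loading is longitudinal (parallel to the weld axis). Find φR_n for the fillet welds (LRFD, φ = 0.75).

Effective throat t_e = 0.707 × 4 = 2.828 mm.
Total length L = 200 mm; A_we = 2.828 × 200 = 565.6 mm².
F_nw = 0.6 F_EXX = 0.6 × 550 = 330 MPa.
φR_n = 0.75 × 330 × 565.6 × 10⁻³ = 140 kN.

φR_n ≈ 140 kN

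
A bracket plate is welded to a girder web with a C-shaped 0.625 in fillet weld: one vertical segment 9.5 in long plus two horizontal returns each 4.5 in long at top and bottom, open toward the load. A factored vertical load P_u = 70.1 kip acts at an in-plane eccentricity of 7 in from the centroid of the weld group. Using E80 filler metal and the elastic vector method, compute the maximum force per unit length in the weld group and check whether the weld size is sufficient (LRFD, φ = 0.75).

E80XX → F_EXX = 80 ksi.
Total weld length L_w = 18.5 in. Treat welds as unit-width lines.
Centroid: x̄ = 2×4.5×2.25 / 18.5 = 1.095 in from the vertical weld.
Polar moment about centroid: J = I_x + I_y = [9.5³/12 + 2×4.5×4.75²] + [9.5×1.095² + 2(4.5³/12 + 4.5×1.155²)] = 313.1 in³.
Direct shear f_v = P/L_w = 70.1 / 18.5 = 3.789 kip/in (vertical).
Torsion M = P·e = 70.1 × 7 = 490.7 kip·in.
Critical point at (x, y) = (3.405, 4.75) from centroid. f_tx = M·y/J = 7.444 kip/in; f_ty = M·x/J = 5.337 kip/in.
Resultant f_max = √[f_tx² + (f_v + f_ty)²] = √[7.444² + (3.789 + 5.337)²] = 11.78 kip/in.
Capacity per unit length: φr_n = 0.75 × 0.6 × 80 × (0.707 × 0.625) = 15.91 kip/in.
11.78 ≤ 15.91 → adequate.

f_max ≈ 11.8 kip/in; adequate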